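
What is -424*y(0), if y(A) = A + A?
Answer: 0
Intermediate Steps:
y(A) = 2*A
-424*y(0) = -848*0 = -424*0 = 0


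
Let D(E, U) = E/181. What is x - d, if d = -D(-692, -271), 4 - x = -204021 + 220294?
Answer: -2945381/181 ≈ -16273.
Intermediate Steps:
D(E, U) = E/181 (D(E, U) = E*(1/181) = E/181)
x = -16269 (x = 4 - (-204021 + 220294) = 4 - 1*16273 = 4 - 16273 = -16269)
d = 692/181 (d = -(-692)/181 = -1*(-692/181) = 692/181 ≈ 3.8232)
x - d = -16269 - 1*692/181 = -16269 - 692/181 = -2945381/181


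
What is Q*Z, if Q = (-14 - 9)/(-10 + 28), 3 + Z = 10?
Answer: -161/18 ≈ -8.9444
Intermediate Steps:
Z = 7 (Z = -3 + 10 = 7)
Q = -23/18 ≈ -1.2778
Q*Z = -23/18*7 = -161/18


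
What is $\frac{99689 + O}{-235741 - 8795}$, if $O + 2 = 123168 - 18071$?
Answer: $- \frac{25598}{30567} \approx -0.83744$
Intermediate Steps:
$O = 105095$ ($O = -2 + \left(123168 - 18071\right) = -2 + 105097 = 105095$)
$\frac{99689 + O}{-235741 - 8795} = \frac{99689 + 105095}{-235741 - 8795} = \frac{204784}{-244536} = 204784 \left(- \frac{1}{244536}\right) = - \frac{25598}{30567}$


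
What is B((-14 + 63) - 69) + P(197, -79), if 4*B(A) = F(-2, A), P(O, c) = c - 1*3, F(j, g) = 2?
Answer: -163/2 ≈ -81.500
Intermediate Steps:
P(O, c) = -3 + c (P(O, c) = c - 3 = -3 + c)
B(A) = 1/2 (B(A) = (1/4)*2 = 1/2)
B((-14 + 63) - 69) + P(197, -79) = 1/2 + (-3 - 79) = 1/2 - 82 = -163/2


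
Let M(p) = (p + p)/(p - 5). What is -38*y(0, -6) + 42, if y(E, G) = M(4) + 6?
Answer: 118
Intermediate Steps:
M(p) = 2*p/(-5 + p) (M(p) = (2*p)/(-5 + p) = 2*p/(-5 + p))
y(E, G) = -2 (y(E, G) = 2*4/(-5 + 4) + 6 = 2*4/(-1) + 6 = 2*4*(-1) + 6 = -8 + 6 = -2)
-38*y(0, -6) + 42 = -38*(-2) + 42 = 76 + 42 = 118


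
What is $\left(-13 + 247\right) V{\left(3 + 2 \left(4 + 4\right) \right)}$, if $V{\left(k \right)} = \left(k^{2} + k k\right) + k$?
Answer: $173394$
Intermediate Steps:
$V{\left(k \right)} = k + 2 k^{2}$ ($V{\left(k \right)} = \left(k^{2} + k^{2}\right) + k = 2 k^{2} + k = k + 2 k^{2}$)
$\left(-13 + 247\right) V{\left(3 + 2 \left(4 + 4\right) \right)} = \left(-13 + 247\right) \left(3 + 2 \left(4 + 4\right)\right) \left(1 + 2 \left(3 + 2 \left(4 + 4\right)\right)\right) = 234 \left(3 + 2 \cdot 8\right) \left(1 + 2 \left(3 + 2 \cdot 8\right)\right) = 234 \left(3 + 16\right) \left(1 + 2 \left(3 + 16\right)\right) = 234 \cdot 19 \left(1 + 2 \cdot 19\right) = 234 \cdot 19 \left(1 + 38\right) = 234 \cdot 19 \cdot 39 = 234 \cdot 741 = 173394$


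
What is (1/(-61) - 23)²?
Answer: 1971216/3721 ≈ 529.75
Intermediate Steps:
(1/(-61) - 23)² = (-1/61 - 23)² = (-1404/61)² = 1971216/3721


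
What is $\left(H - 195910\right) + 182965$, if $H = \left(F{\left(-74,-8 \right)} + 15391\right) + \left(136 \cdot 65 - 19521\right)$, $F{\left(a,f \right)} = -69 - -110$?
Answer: $-8194$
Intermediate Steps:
$F{\left(a,f \right)} = 41$ ($F{\left(a,f \right)} = -69 + 110 = 41$)
$H = 4751$ ($H = \left(41 + 15391\right) + \left(136 \cdot 65 - 19521\right) = 15432 + \left(8840 - 19521\right) = 15432 - 10681 = 4751$)
$\left(H - 195910\right) + 182965 = \left(4751 - 195910\right) + 182965 = -191159 + 182965 = -8194$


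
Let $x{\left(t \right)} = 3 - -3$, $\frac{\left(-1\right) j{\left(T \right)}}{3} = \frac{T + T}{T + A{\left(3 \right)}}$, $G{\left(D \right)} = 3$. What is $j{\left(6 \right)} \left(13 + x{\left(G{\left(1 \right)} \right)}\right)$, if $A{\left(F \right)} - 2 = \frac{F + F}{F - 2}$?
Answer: $- \frac{342}{7} \approx -48.857$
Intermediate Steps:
$A{\left(F \right)} = 2 + \frac{2 F}{-2 + F}$ ($A{\left(F \right)} = 2 + \frac{F + F}{F - 2} = 2 + \frac{2 F}{-2 + F}$)
$j{\left(T \right)} = - \frac{6 T}{8 + T}$ ($j{\left(T \right)} = - 3 \frac{T + T}{T + \frac{4 \left(-1 + 3\right)}{-2 + 3}} = - 3 \frac{2 T}{T + 4 \cdot 1^{-1} \cdot 2} = - 3 \frac{2 T}{T + 4 \cdot 1 \cdot 2} = - 3 \frac{2 T}{T + 8} = - 3 \frac{2 T}{8 + T} = - \frac{6 T}{8 + T}$)
$x{\left(t \right)} = 6$ ($x{\left(t \right)} = 3 + 3 = 6$)
$j{\left(6 \right)} \left(13 + x{\left(G{\left(1 \right)} \right)}\right) = \left(-6\right) 6 \frac{1}{8 + 6} \left(13 + 6\right) = \left(-6\right) 6 \cdot \frac{1}{14} \cdot 19 = \left(- \frac{18}{7}\right) 19 = - \frac{342}{7}$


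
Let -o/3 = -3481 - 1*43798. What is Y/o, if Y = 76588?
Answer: 76588/141837 ≈ 0.53997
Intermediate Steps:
o = 141837 (o = -3*(-3481 - 1*43798) = -3*(-3481 - 43798) = -3*(-47279) = 141837)
Y/o = 76588/141837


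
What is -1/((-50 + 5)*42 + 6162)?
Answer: -1/4272 ≈ -0.00023408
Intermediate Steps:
-1/((-50 + 5)*42 + 6162) = -1/(-45*42 + 6162) = -1/(-1890 + 6162) = -1/4272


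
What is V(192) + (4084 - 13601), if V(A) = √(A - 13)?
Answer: -9517 + √179 ≈ -9503.6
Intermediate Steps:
V(A) = √(-13 + A)
V(192) + (4084 - 13601) = √(-13 + 192) + (4084 - 13601) = √179 - 9517 = -9517 + √179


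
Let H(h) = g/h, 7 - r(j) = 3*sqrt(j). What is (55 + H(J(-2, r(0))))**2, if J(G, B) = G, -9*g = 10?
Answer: 250000/81 ≈ 3086.4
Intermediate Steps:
r(j) = 7 - 3*sqrt(j)
g = -10/9 (g = -1/9*10 = -10/9 ≈ -1.1111)
H(h) = -10/(9*h)
(55 + H(J(-2, r(0))))**2 = (55 - 10/9/(-2))**2 = (55 - 10/9*(-1/2))**2 = (55 + 5/9)**2 = (500/9)**2 = 250000/81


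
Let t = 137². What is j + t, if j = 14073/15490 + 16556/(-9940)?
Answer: 144487881229/7698530 ≈ 18768.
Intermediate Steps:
t = 18769
j = -5828341/7698530 (j = 14073*(1/15490) + 16556*(-1/9940) = 14073/15490 - 4139/2485 = -5828341/7698530 ≈ -0.75707)
j + t = -5828341/7698530 + 18769 = 144487881229/7698530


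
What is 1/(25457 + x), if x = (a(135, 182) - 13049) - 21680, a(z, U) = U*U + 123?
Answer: 1/23975 ≈ 4.1710e-5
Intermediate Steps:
a(z, U) = 123 + U² (a(z, U) = U² + 123 = 123 + U²)
x = -1482 (x = ((123 + 182²) - 13049) - 21680 = ((123 + 33124) - 13049) - 21680 = (33247 - 13049) - 21680 = 20198 - 21680 = -1482)
1/(25457 + x) = 1/(25457 - 1482) = 1/23975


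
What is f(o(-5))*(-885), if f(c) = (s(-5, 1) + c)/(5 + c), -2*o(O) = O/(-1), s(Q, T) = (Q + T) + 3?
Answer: 1239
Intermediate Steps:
s(Q, T) = 3 + Q + T
o(O) = O/2 (o(O) = -O/(2*(-1)) = -O*(-1)/2 = -(-1)*O/2 = O/2)
f(c) = (-1 + c)/(5 + c) (f(c) = ((3 - 5 + 1) + c)/(5 + c) = (-1 + c)/(5 + c))
f(o(-5))*(-885) = ((-1 + (1/2)*(-5))/(5 + (1/2)*(-5)))*(-885) = ((-1 - 5/2)/(5 - 5/2))*(-885) = (-7/2/(5/2))*(-885) = ((2/5)*(-7/2))*(-885) = -7/5*(-885) = 1239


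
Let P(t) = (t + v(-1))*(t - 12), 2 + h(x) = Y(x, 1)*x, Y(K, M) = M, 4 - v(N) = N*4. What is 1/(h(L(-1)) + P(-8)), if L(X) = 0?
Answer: -½ ≈ -0.50000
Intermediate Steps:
v(N) = 4 - 4*N (v(N) = 4 - N*4 = 4 - 4*N)
h(x) = -2 + x (h(x) = -2 + 1*x = -2 + x)
P(t) = (-12 + t)*(8 + t) (P(t) = (t + (4 - 4*(-1)))*(t - 12) = (t + (4 + 4))*(-12 + t) = (t + 8)*(-12 + t) = (8 + t)*(-12 + t) = (-12 + t)*(8 + t))
1/(h(L(-1)) + P(-8)) = 1/((-2 + 0) + (-96 + (-8)² - 4*(-8))) = 1/(-2 + (-96 + 64 + 32)) = 1/(-2 + 0) = 1/(-2) = -½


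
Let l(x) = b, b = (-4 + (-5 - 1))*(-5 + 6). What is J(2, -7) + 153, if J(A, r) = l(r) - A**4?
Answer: 127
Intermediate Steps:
b = -10 (b = (-4 - 6)*1 = -10*1 = -10)
l(x) = -10
J(A, r) = -10 - A**4
J(2, -7) + 153 = (-10 - 1*2**4) + 153 = (-10 - 1*16) + 153 = (-10 - 16) + 153 = -26 + 153 = 127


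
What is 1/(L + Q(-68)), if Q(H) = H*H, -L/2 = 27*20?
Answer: 1/3544 ≈ 0.00028217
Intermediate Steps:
L = -1080 (L = -54*20 = -2*540 = -1080)
Q(H) = H²
1/(L + Q(-68)) = 1/(-1080 + (-68)²) = 1/(-1080 + 4624) = 1/3544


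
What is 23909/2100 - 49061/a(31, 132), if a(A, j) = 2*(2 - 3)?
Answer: 51537959/2100 ≈ 24542.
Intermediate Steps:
a(A, j) = -2 (a(A, j) = 2*(-1) = -2)
23909/2100 - 49061/a(31, 132) = 23909/2100 - 49061/(-2) = 23909*(1/2100) - 49061*(-½) = 23909/2100 + 49061/2 = 51537959/2100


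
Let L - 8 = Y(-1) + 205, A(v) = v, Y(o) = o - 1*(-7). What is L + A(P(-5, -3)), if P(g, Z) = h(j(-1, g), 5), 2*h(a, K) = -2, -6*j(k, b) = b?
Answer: 218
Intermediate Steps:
j(k, b) = -b/6
h(a, K) = -1 (h(a, K) = (½)*(-2) = -1)
Y(o) = 7 + o (Y(o) = o + 7 = 7 + o)
P(g, Z) = -1
L = 219 (L = 8 + ((7 - 1) + 205) = 8 + (6 + 205) = 8 + 211 = 219)
L + A(P(-5, -3)) = 219 - 1 = 218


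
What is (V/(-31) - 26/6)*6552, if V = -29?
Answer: -690144/31 ≈ -22263.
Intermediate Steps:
(V/(-31) - 26/6)*6552 = (-29/(-31) - 26/6)*6552 = (-29*(-1/31) - 26*⅙)*6552 = (29/31 - 13/3)*6552 = -316/93*6552 = -690144/31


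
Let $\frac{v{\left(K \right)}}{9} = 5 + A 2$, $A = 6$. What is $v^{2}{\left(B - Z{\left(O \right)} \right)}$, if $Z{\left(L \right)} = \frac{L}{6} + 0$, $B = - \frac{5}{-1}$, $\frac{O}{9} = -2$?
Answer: $23409$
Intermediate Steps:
$O = -18$ ($O = 9 \left(-2\right) = -18$)
$B = 5$ ($B = \left(-5\right) \left(-1\right) = 5$)
$Z{\left(L \right)} = \frac{L}{6}$ ($Z{\left(L \right)} = L \frac{1}{6} + 0 = \frac{L}{6} + 0 = \frac{L}{6}$)
$v{\left(K \right)} = 153$ ($v{\left(K \right)} = 9 \left(5 + 6 \cdot 2\right) = 9 \left(5 + 12\right) = 9 \cdot 17 = 153$)
$v^{2}{\left(B - Z{\left(O \right)} \right)} = 153^{2} = 23409$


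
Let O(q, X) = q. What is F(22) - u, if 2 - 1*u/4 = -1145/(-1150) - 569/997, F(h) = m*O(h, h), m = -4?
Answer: -10811994/114655 ≈ -94.300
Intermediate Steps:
F(h) = -4*h
u = 722354/114655 (u = 8 - 4*(-1145/(-1150) - 569/997) = 8 - 4*(-1145*(-1/1150) - 569*1/997) = 8 - 4*(229/230 - 569/997) = 8 - 4*97443/229310 = 8 - 194886/114655 = 722354/114655 ≈ 6.3002)
F(22) - u = -4*22 - 1*722354/114655 = -88 - 722354/114655 = -10811994/114655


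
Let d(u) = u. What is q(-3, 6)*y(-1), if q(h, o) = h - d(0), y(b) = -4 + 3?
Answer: 3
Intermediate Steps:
y(b) = -1
q(h, o) = h (q(h, o) = h - 1*0 = h + 0 = h)
q(-3, 6)*y(-1) = -3*(-1) = 3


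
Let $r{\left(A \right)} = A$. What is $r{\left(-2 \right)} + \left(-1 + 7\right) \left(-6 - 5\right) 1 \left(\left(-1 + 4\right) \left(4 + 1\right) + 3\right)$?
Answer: $-1190$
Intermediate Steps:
$r{\left(-2 \right)} + \left(-1 + 7\right) \left(-6 - 5\right) 1 \left(\left(-1 + 4\right) \left(4 + 1\right) + 3\right) = -2 + \left(-1 + 7\right) \left(-6 - 5\right) 1 \left(\left(-1 + 4\right) \left(4 + 1\right) + 3\right) = -2 + 6 \left(-11\right) 1 \left(3 \cdot 5 + 3\right) = -2 - 66 \cdot 1 \left(15 + 3\right) = -2 - 66 \cdot 1 \cdot 18 = -2 - 1188 = -1190$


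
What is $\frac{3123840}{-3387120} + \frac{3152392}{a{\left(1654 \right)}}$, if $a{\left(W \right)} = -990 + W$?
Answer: $\frac{5560133209}{1171379} \approx 4746.7$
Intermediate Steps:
$\frac{3123840}{-3387120} + \frac{3152392}{a{\left(1654 \right)}} = \frac{3123840}{-3387120} + \frac{3152392}{-990 + 1654} = 3123840 \left(- \frac{1}{3387120}\right) + \frac{3152392}{664} = - \frac{13016}{14113} + 3152392 \cdot \frac{1}{664} = - \frac{13016}{14113} + \frac{394049}{83} = \frac{5560133209}{1171379}$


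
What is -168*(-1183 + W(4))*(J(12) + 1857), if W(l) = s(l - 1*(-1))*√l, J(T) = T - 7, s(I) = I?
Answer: 366933168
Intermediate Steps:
J(T) = -7 + T
W(l) = √l*(1 + l) (W(l) = (l - 1*(-1))*√l = (l + 1)*√l = (1 + l)*√l = √l*(1 + l))
-168*(-1183 + W(4))*(J(12) + 1857) = -168*(-1183 + √4*(1 + 4))*((-7 + 12) + 1857) = -168*(-1183 + 2*5)*(5 + 1857) = -168*(-1183 + 10)*1862 = -(-197064)*1862 = -168*(-2184126) = 366933168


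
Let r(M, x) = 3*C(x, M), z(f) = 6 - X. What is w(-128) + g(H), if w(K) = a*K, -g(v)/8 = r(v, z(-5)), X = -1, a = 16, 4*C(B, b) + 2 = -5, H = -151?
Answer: -2006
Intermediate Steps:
C(B, b) = -7/4 (C(B, b) = -½ + (¼)*(-5) = -½ - 5/4 = -7/4)
z(f) = 7 (z(f) = 6 - 1*(-1) = 6 + 1 = 7)
r(M, x) = -21/4 (r(M, x) = 3*(-7/4) = -21/4)
g(v) = 42 (g(v) = -8*(-21/4) = 42)
w(K) = 16*K
w(-128) + g(H) = 16*(-128) + 42 = -2048 + 42 = -2006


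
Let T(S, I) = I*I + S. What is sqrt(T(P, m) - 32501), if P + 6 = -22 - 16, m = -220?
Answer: sqrt(15855) ≈ 125.92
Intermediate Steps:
P = -44 (P = -6 + (-22 - 16) = -6 - 38 = -44)
T(S, I) = S + I**2 (T(S, I) = I**2 + S = S + I**2)
sqrt(T(P, m) - 32501) = sqrt((-44 + (-220)**2) - 32501) = sqrt((-44 + 48400) - 32501) = sqrt(48356 - 32501) = sqrt(15855)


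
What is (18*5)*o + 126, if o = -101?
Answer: -8964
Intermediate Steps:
(18*5)*o + 126 = (18*5)*(-101) + 126 = 90*(-101) + 126 = -9090 + 126 = -8964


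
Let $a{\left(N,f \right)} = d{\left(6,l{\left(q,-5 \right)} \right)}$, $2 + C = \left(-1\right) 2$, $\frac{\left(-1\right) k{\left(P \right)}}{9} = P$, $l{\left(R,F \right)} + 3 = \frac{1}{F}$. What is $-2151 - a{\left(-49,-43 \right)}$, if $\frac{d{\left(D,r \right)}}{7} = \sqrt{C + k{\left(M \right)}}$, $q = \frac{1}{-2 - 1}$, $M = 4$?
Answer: $-2151 - 14 i \sqrt{10} \approx -2151.0 - 44.272 i$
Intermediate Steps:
$q = - \frac{1}{3}$ ($q = \frac{1}{-3} = - \frac{1}{3} \approx -0.33333$)
$l{\left(R,F \right)} = -3 + \frac{1}{F}$
$k{\left(P \right)} = - 9 P$
$C = -4$ ($C = -2 - 2 = -4$)
$d{\left(D,r \right)} = 14 i \sqrt{10}$ ($d{\left(D,r \right)} = 7 \sqrt{-4 - 36} = 7 \sqrt{-40} = 7 \cdot 2 i \sqrt{10} = 14 i \sqrt{10}$)
$a{\left(N,f \right)} = 14 i \sqrt{10}$
$-2151 - a{\left(-49,-43 \right)} = -2151 - 14 i \sqrt{10}$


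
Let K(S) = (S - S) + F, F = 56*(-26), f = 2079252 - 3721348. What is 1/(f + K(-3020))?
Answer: -1/1643552 ≈ -6.0844e-7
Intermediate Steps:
f = -1642096
F = -1456
K(S) = -1456 (K(S) = (S - S) - 1456 = 0 - 1456 = -1456)
1/(f + K(-3020)) = 1/(-1642096 - 1456) = 1/(-1643552) = -1/1643552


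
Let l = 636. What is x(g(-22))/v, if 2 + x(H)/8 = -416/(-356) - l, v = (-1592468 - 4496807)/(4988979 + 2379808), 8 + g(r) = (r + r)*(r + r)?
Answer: 3341184876688/541945475 ≈ 6165.2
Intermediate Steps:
g(r) = -8 + 4*r² (g(r) = -8 + (r + r)*(r + r) = -8 + (2*r)*(2*r) = -8 + 4*r²)
v = -6089275/7368787 ≈ -0.82636
x(H) = -453424/89 (x(H) = -16 + 8*(-416/(-356) - 1*636) = -16 + 8*(-416*(-1/356) - 636) = -16 + 8*(104/89 - 636) = -16 + 8*(-56500/89) = -16 - 452000/89 = -453424/89)
x(g(-22))/v = -453424/(89*(-6089275/7368787)) = -453424/89*(-7368787/6089275) = 3341184876688/541945475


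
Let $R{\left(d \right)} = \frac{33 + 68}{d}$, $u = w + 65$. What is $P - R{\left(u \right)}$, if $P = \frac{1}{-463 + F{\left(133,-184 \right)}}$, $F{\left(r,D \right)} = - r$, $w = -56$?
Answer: $- \frac{60205}{5364} \approx -11.224$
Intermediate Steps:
$u = 9$ ($u = -56 + 65 = 9$)
$P = - \frac{1}{596}$ ($P = \frac{1}{-463 - 133} = \frac{1}{-596} = - \frac{1}{596} \approx -0.0016779$)
$R{\left(d \right)} = \frac{101}{d}$
$P - R{\left(u \right)} = - \frac{1}{596} - \frac{101}{9} = - \frac{60205}{5364}$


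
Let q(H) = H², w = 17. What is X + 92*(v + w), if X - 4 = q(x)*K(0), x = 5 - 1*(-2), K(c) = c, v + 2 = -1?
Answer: 1292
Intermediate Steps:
v = -3 (v = -2 - 1 = -3)
x = 7 (x = 5 + 2 = 7)
X = 4 (X = 4 + 7²*0 = 4 + 49*0 = 4 + 0 = 4)
X + 92*(v + w) = 4 + 92*(-3 + 17) = 4 + 92*14 = 4 + 1288 = 1292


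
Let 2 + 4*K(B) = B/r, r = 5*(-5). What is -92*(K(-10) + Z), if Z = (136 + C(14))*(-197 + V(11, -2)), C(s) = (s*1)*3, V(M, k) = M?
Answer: 15229864/5 ≈ 3.0460e+6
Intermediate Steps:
r = -25
C(s) = 3*s (C(s) = s*3 = 3*s)
Z = -33108 (Z = (136 + 3*14)*(-197 + 11) = (136 + 42)*(-186) = 178*(-186) = -33108)
K(B) = -1/2 - B/100 (K(B) = -1/2 + (B/(-25))/4 = -1/2 + (B*(-1/25))/4 = -1/2 + (-B/25)/4 = -1/2 - B/100)
-92*(K(-10) + Z) = -92*((-1/2 - 1/100*(-10)) - 33108) = -92*((-1/2 + 1/10) - 33108) = -92*(-2/5 - 33108) = -92*(-165542/5) = 15229864/5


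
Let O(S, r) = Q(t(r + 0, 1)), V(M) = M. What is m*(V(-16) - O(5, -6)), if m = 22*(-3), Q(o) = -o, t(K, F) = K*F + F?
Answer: 1386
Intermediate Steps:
t(K, F) = F + F*K (t(K, F) = F*K + F = F + F*K)
O(S, r) = -1 - r (O(S, r) = -(1 + (r + 0)) = -(1 + r) = -1 - r)
m = -66
m*(V(-16) - O(5, -6)) = -66*(-16 - (-1 - 1*(-6))) = -66*(-16 - (-1 + 6)) = -66*(-16 - 1*5) = -66*(-16 - 5) = -66*(-21) = 1386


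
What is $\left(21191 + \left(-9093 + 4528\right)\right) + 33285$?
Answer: $49911$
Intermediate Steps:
$\left(21191 + \left(-9093 + 4528\right)\right) + 33285 = \left(21191 - 4565\right) + 33285 = 16626 + 33285 = 49911$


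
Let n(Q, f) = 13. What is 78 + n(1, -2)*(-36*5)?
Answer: -2262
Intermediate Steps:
78 + n(1, -2)*(-36*5) = 78 + 13*(-36*5) = 78 + 13*(-180) = 78 - 2340 = -2262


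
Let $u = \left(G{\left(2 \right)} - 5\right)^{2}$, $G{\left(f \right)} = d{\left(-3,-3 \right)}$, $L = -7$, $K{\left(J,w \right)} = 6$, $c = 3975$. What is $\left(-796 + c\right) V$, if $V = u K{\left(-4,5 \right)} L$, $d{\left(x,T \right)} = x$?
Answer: $-8545152$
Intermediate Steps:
$G{\left(f \right)} = -3$
$u = 64$ ($u = \left(-3 - 5\right)^{2} = \left(-8\right)^{2} = 64$)
$V = -2688$ ($V = 64 \cdot 6 \left(-7\right) = 384 \left(-7\right) = -2688$)
$\left(-796 + c\right) V = \left(-796 + 3975\right) \left(-2688\right) = 3179 \left(-2688\right) = -8545152$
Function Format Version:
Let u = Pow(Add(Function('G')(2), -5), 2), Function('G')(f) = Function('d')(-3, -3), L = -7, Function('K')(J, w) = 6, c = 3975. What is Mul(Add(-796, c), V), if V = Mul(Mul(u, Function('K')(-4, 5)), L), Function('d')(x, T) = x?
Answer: -8545152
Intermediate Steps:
Function('G')(f) = -3
u = 64 (u = Pow(Add(-3, -5), 2) = Pow(-8, 2) = 64)
V = -2688 (V = Mul(Mul(64, 6), -7) = Mul(384, -7) = -2688)
Mul(Add(-796, c), V) = Mul(Add(-796, 3975), -2688) = Mul(3179, -2688) = -8545152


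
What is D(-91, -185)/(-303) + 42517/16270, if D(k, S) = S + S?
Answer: 18902551/4929810 ≈ 3.8343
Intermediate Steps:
D(k, S) = 2*S
D(-91, -185)/(-303) + 42517/16270 = (2*(-185))/(-303) + 42517/16270 = -370*(-1/303) + 42517*(1/16270) = 370/303 + 42517/16270 = 18902551/4929810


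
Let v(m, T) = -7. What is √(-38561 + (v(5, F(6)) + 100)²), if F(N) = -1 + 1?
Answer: 2*I*√7478 ≈ 172.95*I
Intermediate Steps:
F(N) = 0
√(-38561 + (v(5, F(6)) + 100)²) = √(-38561 + (-7 + 100)²) = √(-38561 + 93²) = √(-38561 + 8649) = √(-29912) = 2*I*√7478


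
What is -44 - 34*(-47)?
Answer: 1554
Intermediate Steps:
-44 - 34*(-47) = -44 + 1598 = 1554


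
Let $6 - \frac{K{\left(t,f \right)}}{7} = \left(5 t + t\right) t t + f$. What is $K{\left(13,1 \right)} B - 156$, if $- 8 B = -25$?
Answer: $- \frac{2307223}{8} \approx -2.884 \cdot 10^{5}$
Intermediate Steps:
$B = \frac{25}{8}$ ($B = \left(- \frac{1}{8}\right) \left(-25\right) = \frac{25}{8} \approx 3.125$)
$K{\left(t,f \right)} = 42 - 42 t^{3} - 7 f$ ($K{\left(t,f \right)} = 42 - 7 \left(\left(5 t + t\right) t t + f\right) = 42 - 7 \left(6 t t^{2} + f\right) = 42 - 7 \left(6 t^{3} + f\right) = 42 - 7 \left(f + 6 t^{3}\right) = 42 - \left(7 f + 42 t^{3}\right) = 42 - 42 t^{3} - 7 f$)
$K{\left(13,1 \right)} B - 156 = \left(42 - 42 \cdot 13^{3} - 7\right) \frac{25}{8} - 156 = \left(42 - 92274 - 7\right) \frac{25}{8} - 156 = \left(-92239\right) \frac{25}{8} - 156 = - \frac{2305975}{8} - 156 = - \frac{2307223}{8}$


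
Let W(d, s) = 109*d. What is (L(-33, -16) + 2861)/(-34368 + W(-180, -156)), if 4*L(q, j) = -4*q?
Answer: -1447/26994 ≈ -0.053604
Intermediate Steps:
L(q, j) = -q (L(q, j) = (-4*q)/4 = -q)
(L(-33, -16) + 2861)/(-34368 + W(-180, -156)) = (-1*(-33) + 2861)/(-34368 + 109*(-180)) = (33 + 2861)/(-34368 - 19620) = 2894/(-53988) = 2894*(-1/53988) = -1447/26994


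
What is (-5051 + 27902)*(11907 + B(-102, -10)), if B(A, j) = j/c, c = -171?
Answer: 5169675673/19 ≈ 2.7209e+8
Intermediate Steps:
B(A, j) = -j/171 (B(A, j) = j/(-171) = j*(-1/171) = -j/171)
(-5051 + 27902)*(11907 + B(-102, -10)) = (-5051 + 27902)*(11907 - 1/171*(-10)) = 22851*(11907 + 10/171) = 22851*(2036107/171) = 5169675673/19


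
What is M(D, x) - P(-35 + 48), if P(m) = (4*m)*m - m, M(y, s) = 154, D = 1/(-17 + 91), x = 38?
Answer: -509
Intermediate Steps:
D = 1/74 ≈ 0.013514
P(m) = -m + 4*m² (P(m) = 4*m² - m = -m + 4*m²)
M(D, x) - P(-35 + 48) = 154 - (-35 + 48)*(-1 + 4*(-35 + 48)) = 154 - 13*(-1 + 4*13) = 154 - 13*(-1 + 52) = 154 - 13*51 = 154 - 1*663 = 154 - 663 = -509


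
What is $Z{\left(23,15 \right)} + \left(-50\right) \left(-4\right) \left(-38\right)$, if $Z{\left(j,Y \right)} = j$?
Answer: $-7577$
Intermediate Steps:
$Z{\left(23,15 \right)} + \left(-50\right) \left(-4\right) \left(-38\right) = 23 + \left(-50\right) \left(-4\right) \left(-38\right) = 23 + 200 \left(-38\right) = 23 - 7600 = -7577$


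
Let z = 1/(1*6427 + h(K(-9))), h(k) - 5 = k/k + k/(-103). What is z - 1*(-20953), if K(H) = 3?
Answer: 13883374091/662596 ≈ 20953.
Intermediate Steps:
h(k) = 6 - k/103 (h(k) = 5 + (k/k + k/(-103)) = 5 + (1 + k*(-1/103)) = 5 + (1 - k/103) = 6 - k/103)
z = 103/662596 (z = 1/(1*6427 + (6 - 1/103*3)) = 1/(6427 + (6 - 3/103)) = 1/(6427 + 615/103) = 1/(662596/103) = 103/662596 ≈ 0.00015545)
z - 1*(-20953) = 103/662596 - 1*(-20953) = 103/662596 + 20953 = 13883374091/662596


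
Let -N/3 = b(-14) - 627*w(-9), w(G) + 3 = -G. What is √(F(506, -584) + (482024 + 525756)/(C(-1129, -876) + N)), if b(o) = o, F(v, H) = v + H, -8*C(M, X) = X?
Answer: √8465946/915 ≈ 3.1799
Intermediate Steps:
C(M, X) = -X/8
F(v, H) = H + v
w(G) = -3 - G
N = 11328 (N = -3*(-14 - 627*(-3 - 1*(-9))) = -3*(-14 - 627*(-3 + 9)) = -3*(-14 - 627*6) = -3*(-14 - 3762) = -3*(-3776) = 11328)
√(F(506, -584) + (482024 + 525756)/(C(-1129, -876) + N)) = √((-584 + 506) + (482024 + 525756)/(-⅛*(-876) + 11328)) = √(-78 + 1007780/(219/2 + 11328)) = √(-78 + 1007780/(22875/2)) = √(-78 + 1007780*(2/22875)) = √(-78 + 403112/4575) = √(46262/4575) = √8465946/915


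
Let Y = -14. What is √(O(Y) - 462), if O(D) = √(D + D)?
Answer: √(-462 + 2*I*√7) ≈ 0.1231 + 21.495*I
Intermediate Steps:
O(D) = √2*√D (O(D) = √(2*D) = √2*√D)
√(O(Y) - 462) = √(√2*√(-14) - 462) = √(√2*(I*√14) - 462) = √(2*I*√7 - 462) = √(-462 + 2*I*√7)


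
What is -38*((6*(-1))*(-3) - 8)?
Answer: -380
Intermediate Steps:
-38*((6*(-1))*(-3) - 8) = -38*(-6*(-3) - 8) = -38*(18 - 8) = -38*10 = -380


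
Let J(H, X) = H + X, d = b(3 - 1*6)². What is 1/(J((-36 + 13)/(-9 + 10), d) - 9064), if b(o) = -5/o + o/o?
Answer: -9/81719 ≈ -0.00011013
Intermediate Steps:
b(o) = 1 - 5/o (b(o) = -5/o + 1 = 1 - 5/o)
d = 64/9 (d = ((-5 + (3 - 1*6))/(3 - 1*6))² = ((-5 + (3 - 6))/(3 - 6))² = ((-5 - 3)/(-3))² = (-⅓*(-8))² = (8/3)² = 64/9 ≈ 7.1111)
1/(J((-36 + 13)/(-9 + 10), d) - 9064) = 1/(((-36 + 13)/(-9 + 10) + 64/9) - 9064) = 1/((-23/1 + 64/9) - 9064) = 1/((-23*1 + 64/9) - 9064) = 1/((-23 + 64/9) - 9064) = 1/(-143/9 - 9064) = 1/(-81719/9) = -9/81719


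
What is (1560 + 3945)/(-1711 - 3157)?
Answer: -5505/4868 ≈ -1.1309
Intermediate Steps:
(1560 + 3945)/(-1711 - 3157) = 5505/(-4868) = 5505*(-1/4868) = -5505/4868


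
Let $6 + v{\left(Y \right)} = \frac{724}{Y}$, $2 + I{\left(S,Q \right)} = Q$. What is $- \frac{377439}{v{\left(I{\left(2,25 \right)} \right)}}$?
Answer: $- \frac{8681097}{586} \approx -14814.0$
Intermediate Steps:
$I{\left(S,Q \right)} = -2 + Q$
$v{\left(Y \right)} = -6 + \frac{724}{Y}$
$- \frac{377439}{v{\left(I{\left(2,25 \right)} \right)}} = - \frac{377439}{-6 + \frac{724}{-2 + 25}} = - \frac{377439}{-6 + \frac{724}{23}} = - \frac{377439}{\frac{586}{23}} = \left(-377439\right) \frac{23}{586} = - \frac{8681097}{586}$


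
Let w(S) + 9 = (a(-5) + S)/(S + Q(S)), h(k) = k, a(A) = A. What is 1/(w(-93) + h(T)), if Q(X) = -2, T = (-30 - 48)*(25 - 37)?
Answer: 95/88163 ≈ 0.0010775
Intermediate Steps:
T = 936 (T = -78*(-12) = 936)
w(S) = -9 + (-5 + S)/(-2 + S) (w(S) = -9 + (-5 + S)/(S - 2) = -9 + (-5 + S)/(-2 + S))
1/(w(-93) + h(T)) = 1/((13 - 8*(-93))/(-2 - 93) + 936) = 1/((13 + 744)/(-95) + 936) = 1/(-1/95*757 + 936) = 1/(-757/95 + 936) = 1/(88163/95) = 95/88163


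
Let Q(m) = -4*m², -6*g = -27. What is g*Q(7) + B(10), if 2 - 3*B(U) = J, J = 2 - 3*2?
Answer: -880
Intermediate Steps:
g = 9/2 (g = -⅙*(-27) = 9/2 ≈ 4.5000)
J = -4 (J = 2 - 6 = -4)
B(U) = 2 (B(U) = ⅔ - ⅓*(-4) = ⅔ + 4/3 = 2)
g*Q(7) + B(10) = 9*(-4*7²)/2 + 2 = 9*(-4*49)/2 + 2 = (9/2)*(-196) + 2 = -882 + 2 = -880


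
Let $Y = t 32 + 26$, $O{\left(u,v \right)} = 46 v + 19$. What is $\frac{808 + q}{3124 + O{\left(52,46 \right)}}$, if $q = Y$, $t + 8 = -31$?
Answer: $- \frac{138}{1753} \approx -0.078722$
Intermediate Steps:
$O{\left(u,v \right)} = 19 + 46 v$
$t = -39$ ($t = -8 - 31 = -39$)
$Y = -1222$ ($Y = \left(-39\right) 32 + 26 = -1248 + 26 = -1222$)
$q = -1222$
$\frac{808 + q}{3124 + O{\left(52,46 \right)}} = \frac{808 - 1222}{3124 + \left(19 + 46 \cdot 46\right)} = - \frac{414}{3124 + \left(19 + 2116\right)} = - \frac{414}{3124 + 2135} = - \frac{414}{5259} = \left(-414\right) \frac{1}{5259} = - \frac{138}{1753}$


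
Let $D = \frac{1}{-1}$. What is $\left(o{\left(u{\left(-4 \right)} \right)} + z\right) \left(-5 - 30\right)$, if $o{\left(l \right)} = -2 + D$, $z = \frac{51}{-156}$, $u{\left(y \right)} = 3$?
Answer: $\frac{6055}{52} \approx 116.44$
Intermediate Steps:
$D = -1$
$z = - \frac{17}{52}$ ($z = 51 \left(- \frac{1}{156}\right) = - \frac{17}{52} \approx -0.32692$)
$o{\left(l \right)} = -3$ ($o{\left(l \right)} = -2 - 1 = -3$)
$\left(o{\left(u{\left(-4 \right)} \right)} + z\right) \left(-5 - 30\right) = \left(-3 - \frac{17}{52}\right) \left(-5 - 30\right) = - \frac{173 \left(-5 - 30\right)}{52} = \left(- \frac{173}{52}\right) \left(-35\right) = \frac{6055}{52}$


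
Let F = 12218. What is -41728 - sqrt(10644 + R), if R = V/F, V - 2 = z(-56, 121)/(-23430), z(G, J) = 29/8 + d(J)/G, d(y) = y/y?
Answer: -41728 - sqrt(42741107503617247726155)/2003874180 ≈ -41831.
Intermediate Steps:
d(y) = 1
z(G, J) = 29/8 + 1/G
V = 1311979/656040 (V = 2 + (29/8 + 1/(-56))/(-23430) = 2 + (29/8 - 1/56)*(-1/23430) = 2 + (101/28)*(-1/23430) = 2 - 101/656040 = 1311979/656040 ≈ 1.9998)
R = 1311979/8015496720 (R = (1311979/656040)/12218 = (1311979/656040)*(1/12218) = 1311979/8015496720 ≈ 0.00016368)
-41728 - sqrt(10644 + R) = -41728 - sqrt(10644 + 1311979/8015496720) = -41728 - sqrt(85316948399659/8015496720) = -41728 - sqrt(42741107503617247726155)/2003874180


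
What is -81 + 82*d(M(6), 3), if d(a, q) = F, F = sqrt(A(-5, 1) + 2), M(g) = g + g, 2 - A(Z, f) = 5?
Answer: -81 + 82*I ≈ -81.0 + 82.0*I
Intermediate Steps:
A(Z, f) = -3 (A(Z, f) = 2 - 1*5 = 2 - 5 = -3)
M(g) = 2*g
F = I (F = sqrt(-3 + 2) = sqrt(-1) = I ≈ 1.0*I)
d(a, q) = I
-81 + 82*d(M(6), 3) = -81 + 82*I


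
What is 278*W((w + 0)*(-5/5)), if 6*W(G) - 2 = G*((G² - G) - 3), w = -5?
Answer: 4031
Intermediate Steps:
W(G) = ⅓ + G*(-3 + G² - G)/6 (W(G) = ⅓ + (G*((G² - G) - 3))/6 = ⅓ + (G*(-3 + G² - G))/6 = ⅓ + G*(-3 + G² - G)/6)
278*W((w + 0)*(-5/5)) = 278*(⅓ - (-5 + 0)*(-5/5)/2 - (-5 + 0)²/6 + ((-5 + 0)*(-5/5))³/6) = 278*(⅓ - (-5)*(-5*⅕)/2 - (-(-25)/5)²/6 + (-(-25)/5)³/6) = 278*(⅓ - (-5)*(-1)/2 - (-5*(-1))²/6 + (-5*(-1))³/6) = 278*(⅓ - ½*5 - ⅙*5² + (⅙)*5³) = 278*(⅓ - 5/2 - ⅙*25 + (⅙)*125) = 278*(⅓ - 5/2 - 25/6 + 125/6) = 278*(29/2) = 4031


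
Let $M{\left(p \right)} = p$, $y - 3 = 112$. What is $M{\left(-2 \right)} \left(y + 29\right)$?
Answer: $-288$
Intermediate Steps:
$y = 115$ ($y = 3 + 112 = 115$)
$M{\left(-2 \right)} \left(y + 29\right) = - 2 \left(115 + 29\right) = \left(-2\right) 144 = -288$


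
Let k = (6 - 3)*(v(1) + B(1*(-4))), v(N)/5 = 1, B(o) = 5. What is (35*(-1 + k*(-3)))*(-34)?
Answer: 108290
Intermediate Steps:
v(N) = 5 (v(N) = 5*1 = 5)
k = 30 (k = (6 - 3)*(5 + 5) = 3*10 = 30)
(35*(-1 + k*(-3)))*(-34) = (35*(-1 + 30*(-3)))*(-34) = (35*(-1 - 90))*(-34) = (35*(-91))*(-34) = -3185*(-34) = 108290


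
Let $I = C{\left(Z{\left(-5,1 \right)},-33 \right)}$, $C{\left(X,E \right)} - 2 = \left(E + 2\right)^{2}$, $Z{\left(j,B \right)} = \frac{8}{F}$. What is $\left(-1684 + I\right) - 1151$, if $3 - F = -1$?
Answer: $-1872$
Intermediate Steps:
$F = 4$ ($F = 3 - -1 = 3 + 1 = 4$)
$Z{\left(j,B \right)} = 2$ ($Z{\left(j,B \right)} = \frac{8}{4} = 8 \cdot \frac{1}{4} = 2$)
$C{\left(X,E \right)} = 2 + \left(2 + E\right)^{2}$ ($C{\left(X,E \right)} = 2 + \left(E + 2\right)^{2} = 2 + \left(2 + E\right)^{2}$)
$I = 963$ ($I = 2 + \left(2 - 33\right)^{2} = 2 + \left(-31\right)^{2} = 2 + 961 = 963$)
$\left(-1684 + I\right) - 1151 = \left(-1684 + 963\right) - 1151 = -721 - 1151 = -1872$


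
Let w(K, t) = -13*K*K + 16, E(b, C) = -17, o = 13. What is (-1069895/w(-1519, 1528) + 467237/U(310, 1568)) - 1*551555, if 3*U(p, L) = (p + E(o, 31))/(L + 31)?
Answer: 62382917859504733/8788733361 ≈ 7.0981e+6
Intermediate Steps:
U(p, L) = (-17 + p)/(3*(31 + L)) (U(p, L) = ((p - 17)/(L + 31))/3 = ((-17 + p)/(31 + L))/3 = (-17 + p)/(3*(31 + L)))
w(K, t) = 16 - 13*K² (w(K, t) = -13*K² + 16 = 16 - 13*K²)
(-1069895/w(-1519, 1528) + 467237/U(310, 1568)) - 1*551555 = (-1069895/(16 - 13*(-1519)²) + 467237/(((-17 + 310)/(3*(31 + 1568))))) - 1*551555 = (-1069895/(16 - 13*2307361) + 467237/(((⅓)*293/1599))) - 551555 = (-1069895/(16 - 29995693) + 467237/(((⅓)*(1/1599)*293))) - 551555 = (-1069895/(-29995677) + 467237/(293/4797)) - 551555 = (-1069895*(-1/29995677) + 467237*(4797/293)) - 551555 = (1069895/29995677 + 2241335889/293) - 551555 = 67230387688431088/8788733361 - 551555 = 62382917859504733/8788733361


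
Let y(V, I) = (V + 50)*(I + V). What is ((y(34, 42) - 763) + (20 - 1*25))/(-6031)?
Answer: -5616/6031 ≈ -0.93119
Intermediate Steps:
y(V, I) = (50 + V)*(I + V)
((y(34, 42) - 763) + (20 - 1*25))/(-6031) = (((34² + 50*42 + 50*34 + 42*34) - 763) + (20 - 1*25))/(-6031) = (((1156 + 2100 + 1700 + 1428) - 763) + (20 - 25))*(-1/6031) = ((6384 - 763) - 5)*(-1/6031) = (5621 - 5)*(-1/6031) = 5616*(-1/6031) = -5616/6031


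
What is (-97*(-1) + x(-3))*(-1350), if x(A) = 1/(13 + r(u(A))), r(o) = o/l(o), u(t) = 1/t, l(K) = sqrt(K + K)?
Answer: 1350*(-97*sqrt(6) + 7572*I)/(sqrt(6) - 78*I) ≈ -1.3105e+5 + 3.2579*I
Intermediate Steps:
l(K) = sqrt(2)*sqrt(K) (l(K) = sqrt(2*K) = sqrt(2)*sqrt(K))
r(o) = sqrt(2)*sqrt(o)/2 (r(o) = o/((sqrt(2)*sqrt(o))) = o*(sqrt(2)/(2*sqrt(o))) = sqrt(2)*sqrt(o)/2)
x(A) = 1/(13 + sqrt(2)*sqrt(1/A)/2)
(-97*(-1) + x(-3))*(-1350) = (-97*(-1) + 2*(-3)*sqrt(1/(-3))/(sqrt(2) + 26*(-3)*sqrt(1/(-3))))*(-1350) = (97 + 2*(-3)*sqrt(-1/3)/(sqrt(2) + 26*(-3)*sqrt(-1/3)))*(-1350) = (97 + 2*(-3)*(I*sqrt(3)/3)/(sqrt(2) + 26*(-3)*(I*sqrt(3)/3)))*(-1350) = (97 + 2*(-3)*(I*sqrt(3)/3)/(sqrt(2) - 26*I*sqrt(3)))*(-1350) = (97 - 2*I*sqrt(3)/(sqrt(2) - 26*I*sqrt(3)))*(-1350) = -130950 + 2700*I*sqrt(3)/(sqrt(2) - 26*I*sqrt(3))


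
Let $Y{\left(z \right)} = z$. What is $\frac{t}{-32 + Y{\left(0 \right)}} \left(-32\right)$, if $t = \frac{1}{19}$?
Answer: $\frac{1}{19} \approx 0.052632$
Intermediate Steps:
$t = \frac{1}{19} \approx 0.052632$
$\frac{t}{-32 + Y{\left(0 \right)}} \left(-32\right) = \frac{1}{-32 + 0} \cdot \frac{1}{19} \left(-32\right) = \frac{1}{-32} \cdot \frac{1}{19} \left(-32\right) = \left(- \frac{1}{32}\right) \frac{1}{19} \left(-32\right) = \left(- \frac{1}{608}\right) \left(-32\right) = \frac{1}{19}$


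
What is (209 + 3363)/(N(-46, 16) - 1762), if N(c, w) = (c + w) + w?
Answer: -893/444 ≈ -2.0113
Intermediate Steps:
N(c, w) = c + 2*w
(209 + 3363)/(N(-46, 16) - 1762) = (209 + 3363)/((-46 + 2*16) - 1762) = 3572/((-46 + 32) - 1762) = 3572/(-14 - 1762) = 3572/(-1776) = 3572*(-1/1776) = -893/444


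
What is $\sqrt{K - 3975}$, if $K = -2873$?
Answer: $8 i \sqrt{107} \approx 82.753 i$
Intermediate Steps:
$\sqrt{K - 3975} = \sqrt{-2873 - 3975} = \sqrt{-6848} = 8 i \sqrt{107}$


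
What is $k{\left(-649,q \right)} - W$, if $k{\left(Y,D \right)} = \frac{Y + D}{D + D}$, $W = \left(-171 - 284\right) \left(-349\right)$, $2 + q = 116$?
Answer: $- \frac{36205795}{228} \approx -1.588 \cdot 10^{5}$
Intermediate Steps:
$q = 114$ ($q = -2 + 116 = 114$)
$W = 158795$ ($W = \left(-455\right) \left(-349\right) = 158795$)
$k{\left(Y,D \right)} = \frac{D + Y}{2 D}$
$k{\left(-649,q \right)} - W = \frac{114 - 649}{2 \cdot 114} - 158795 = \frac{1}{2} \cdot \frac{1}{114} \left(-535\right) - 158795 = - \frac{535}{228} - 158795 = - \frac{36205795}{228}$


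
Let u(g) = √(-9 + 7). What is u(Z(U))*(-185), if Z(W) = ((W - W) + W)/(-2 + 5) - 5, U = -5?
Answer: -185*I*√2 ≈ -261.63*I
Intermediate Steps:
Z(W) = -5 + W/3 (Z(W) = (0 + W)/3 - 5 = W*(⅓) - 5 = W/3 - 5 = -5 + W/3)
u(g) = I*√2 (u(g) = √(-2) = I*√2)
u(Z(U))*(-185) = (I*√2)*(-185) = -185*I*√2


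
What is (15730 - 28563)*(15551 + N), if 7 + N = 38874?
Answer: -698346194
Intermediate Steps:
N = 38867 (N = -7 + 38874 = 38867)
(15730 - 28563)*(15551 + N) = (15730 - 28563)*(15551 + 38867) = -12833*54418 = -698346194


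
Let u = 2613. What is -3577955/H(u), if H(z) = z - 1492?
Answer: -3577955/1121 ≈ -3191.8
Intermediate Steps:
H(z) = -1492 + z
-3577955/H(u) = -3577955/(-1492 + 2613) = -3577955/1121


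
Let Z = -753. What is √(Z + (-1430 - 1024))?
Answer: I*√3207 ≈ 56.63*I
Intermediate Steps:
√(Z + (-1430 - 1024)) = √(-753 + (-1430 - 1024)) = √(-753 - 2454) = √(-3207) = I*√3207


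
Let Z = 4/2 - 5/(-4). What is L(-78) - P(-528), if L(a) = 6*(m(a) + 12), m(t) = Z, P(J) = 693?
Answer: -1203/2 ≈ -601.50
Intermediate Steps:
Z = 13/4 (Z = 4*(½) - 5*(-¼) = 2 + 5/4 = 13/4 ≈ 3.2500)
m(t) = 13/4
L(a) = 183/2 (L(a) = 6*(13/4 + 12) = 6*(61/4) = 183/2)
L(-78) - P(-528) = 183/2 - 1*693 = 183/2 - 693 = -1203/2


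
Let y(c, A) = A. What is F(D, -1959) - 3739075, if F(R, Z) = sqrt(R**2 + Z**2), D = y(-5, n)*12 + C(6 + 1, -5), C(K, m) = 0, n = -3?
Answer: -3739075 + 3*sqrt(426553) ≈ -3.7371e+6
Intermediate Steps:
D = -36 (D = -3*12 + 0 = -36 + 0 = -36)
F(D, -1959) - 3739075 = sqrt((-36)**2 + (-1959)**2) - 3739075 = sqrt(1296 + 3837681) - 3739075 = sqrt(3838977) - 3739075 = 3*sqrt(426553) - 3739075 = -3739075 + 3*sqrt(426553)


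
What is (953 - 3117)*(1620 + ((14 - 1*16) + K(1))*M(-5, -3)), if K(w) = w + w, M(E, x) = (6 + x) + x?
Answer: -3505680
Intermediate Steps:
M(E, x) = 6 + 2*x
K(w) = 2*w
(953 - 3117)*(1620 + ((14 - 1*16) + K(1))*M(-5, -3)) = (953 - 3117)*(1620 + ((14 - 1*16) + 2*1)*(6 + 2*(-3))) = -2164*(1620 + ((14 - 16) + 2)*(6 - 6)) = -2164*(1620 + (-2 + 2)*0) = -2164*(1620 + 0*0) = -2164*(1620 + 0) = -2164*1620 = -3505680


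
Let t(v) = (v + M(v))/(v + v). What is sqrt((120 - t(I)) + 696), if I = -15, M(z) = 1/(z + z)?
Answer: sqrt(733949)/30 ≈ 28.557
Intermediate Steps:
M(z) = 1/(2*z)
t(v) = (v + 1/(2*v))/(2*v) (t(v) = (v + 1/(2*v))/(v + v) = (v + 1/(2*v))/((2*v)) = (v + 1/(2*v))*(1/(2*v)) = (v + 1/(2*v))/(2*v))
sqrt((120 - t(I)) + 696) = sqrt((120 - (1/2 + (1/4)/(-15)**2)) + 696) = sqrt((120 - (1/2 + (1/4)*(1/225))) + 696) = sqrt((120 - (1/2 + 1/900)) + 696) = sqrt((120 - 1*451/900) + 696) = sqrt((120 - 451/900) + 696) = sqrt(107549/900 + 696) = sqrt(733949/900) = sqrt(733949)/30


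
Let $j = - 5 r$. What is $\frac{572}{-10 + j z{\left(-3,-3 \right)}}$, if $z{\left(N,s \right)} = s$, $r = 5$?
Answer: $\frac{44}{5} \approx 8.8$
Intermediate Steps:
$j = -25$ ($j = \left(-5\right) 5 = -25$)
$\frac{572}{-10 + j z{\left(-3,-3 \right)}} = \frac{572}{-10 - -75} = \frac{572}{-10 + 75} = \frac{572}{65} = 572 \cdot \frac{1}{65} = \frac{44}{5}$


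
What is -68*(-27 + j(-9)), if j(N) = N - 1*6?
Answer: 2856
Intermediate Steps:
j(N) = -6 + N (j(N) = N - 6 = -6 + N)
-68*(-27 + j(-9)) = -68*(-27 + (-6 - 9)) = -68*(-27 - 15) = -68*(-42) = 2856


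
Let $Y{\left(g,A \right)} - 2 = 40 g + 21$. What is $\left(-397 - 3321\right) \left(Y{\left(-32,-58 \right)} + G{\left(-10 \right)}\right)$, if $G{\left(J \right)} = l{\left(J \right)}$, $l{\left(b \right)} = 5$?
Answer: $4654936$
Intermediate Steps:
$Y{\left(g,A \right)} = 23 + 40 g$ ($Y{\left(g,A \right)} = 2 + \left(40 g + 21\right) = 2 + \left(21 + 40 g\right) = 23 + 40 g$)
$G{\left(J \right)} = 5$
$\left(-397 - 3321\right) \left(Y{\left(-32,-58 \right)} + G{\left(-10 \right)}\right) = \left(-397 - 3321\right) \left(\left(23 + 40 \left(-32\right)\right) + 5\right) = - 3718 \left(\left(23 - 1280\right) + 5\right) = - 3718 \left(-1257 + 5\right) = \left(-3718\right) \left(-1252\right) = 4654936$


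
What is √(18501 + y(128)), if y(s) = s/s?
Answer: 29*√22 ≈ 136.02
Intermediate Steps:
y(s) = 1
√(18501 + y(128)) = √(18501 + 1) = √18502 = 29*√22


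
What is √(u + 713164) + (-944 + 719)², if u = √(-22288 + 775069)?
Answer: 50625 + √(713164 + √752781) ≈ 51470.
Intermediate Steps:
u = √752781 ≈ 867.63
√(u + 713164) + (-944 + 719)² = √(√752781 + 713164) + (-944 + 719)² = √(713164 + √752781) + (-225)² = √(713164 + √752781) + 50625 = 50625 + √(713164 + √752781)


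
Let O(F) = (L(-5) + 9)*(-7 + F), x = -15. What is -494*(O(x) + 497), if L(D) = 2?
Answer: -125970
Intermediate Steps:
O(F) = -77 + 11*F (O(F) = (2 + 9)*(-7 + F) = 11*(-7 + F) = -77 + 11*F)
-494*(O(x) + 497) = -494*((-77 + 11*(-15)) + 497) = -494*((-77 - 165) + 497) = -494*(-242 + 497) = -494*255 = -125970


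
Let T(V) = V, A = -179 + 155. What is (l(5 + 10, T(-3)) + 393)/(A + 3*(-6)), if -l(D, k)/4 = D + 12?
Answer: -95/14 ≈ -6.7857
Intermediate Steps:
A = -24
l(D, k) = -48 - 4*D (l(D, k) = -4*(D + 12) = -4*(12 + D) = -48 - 4*D)
(l(5 + 10, T(-3)) + 393)/(A + 3*(-6)) = ((-48 - 4*(5 + 10)) + 393)/(-24 + 3*(-6)) = ((-48 - 4*15) + 393)/(-24 - 18) = ((-48 - 60) + 393)/(-42) = (-108 + 393)*(-1/42) = 285*(-1/42) = -95/14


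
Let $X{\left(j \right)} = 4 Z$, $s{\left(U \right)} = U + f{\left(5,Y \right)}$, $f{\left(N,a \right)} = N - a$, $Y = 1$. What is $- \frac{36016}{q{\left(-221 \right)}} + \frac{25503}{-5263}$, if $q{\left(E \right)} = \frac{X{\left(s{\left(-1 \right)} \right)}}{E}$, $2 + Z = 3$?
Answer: $\frac{10472733989}{5263} \approx 1.9899 \cdot 10^{6}$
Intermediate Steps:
$Z = 1$ ($Z = -2 + 3 = 1$)
$s{\left(U \right)} = 4 + U$ ($s{\left(U \right)} = U + \left(5 - 1\right) = U + 4 = 4 + U$)
$X{\left(j \right)} = 4$ ($X{\left(j \right)} = 4 \cdot 1 = 4$)
$q{\left(E \right)} = \frac{4}{E}$
$- \frac{36016}{q{\left(-221 \right)}} + \frac{25503}{-5263} = - \frac{36016}{4 \frac{1}{-221}} + \frac{25503}{-5263} = - \frac{36016}{4 \left(- \frac{1}{221}\right)} + 25503 \left(- \frac{1}{5263}\right) = - \frac{36016}{- \frac{4}{221}} - \frac{25503}{5263} = \left(-36016\right) \left(- \frac{221}{4}\right) - \frac{25503}{5263} = 1989884 - \frac{25503}{5263} = \frac{10472733989}{5263}$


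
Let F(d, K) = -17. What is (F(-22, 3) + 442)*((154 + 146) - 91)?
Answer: 88825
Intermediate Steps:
(F(-22, 3) + 442)*((154 + 146) - 91) = (-17 + 442)*((154 + 146) - 91) = 425*(300 - 91) = 425*209 = 88825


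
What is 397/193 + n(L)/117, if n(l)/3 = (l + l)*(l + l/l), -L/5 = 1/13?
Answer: 2601187/1272063 ≈ 2.0449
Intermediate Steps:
L = -5/13 ≈ -0.38462
n(l) = 6*l*(1 + l) (n(l) = 3*((l + l)*(l + l/l)) = 3*((2*l)*(l + 1)) = 3*((2*l)*(1 + l)) = 3*(2*l*(1 + l)) = 6*l*(1 + l))
397/193 + n(L)/117 = 397/193 + (6*(-5/13)*(1 - 5/13))/117 = 397*(1/193) + (6*(-5/13)*(8/13))*(1/117) = 397/193 - 240/169*1/117 = 397/193 - 80/6591 = 2601187/1272063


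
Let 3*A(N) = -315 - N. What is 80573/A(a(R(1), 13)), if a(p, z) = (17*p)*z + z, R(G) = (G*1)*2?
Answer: -241719/770 ≈ -313.92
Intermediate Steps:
R(G) = 2*G (R(G) = G*2 = 2*G)
a(p, z) = z + 17*p*z (a(p, z) = 17*p*z + z = z + 17*p*z)
A(N) = -105 - N/3 (A(N) = (-315 - N)/3 = -105 - N/3)
80573/A(a(R(1), 13)) = 80573/(-105 - 13*(1 + 17*(2*1))/3) = 80573/(-105 - 13*(1 + 17*2)/3) = 80573/(-105 - 13*(1 + 34)/3) = 80573/(-105 - 13*35/3) = 80573/(-105 - 1/3*455) = 80573/(-105 - 455/3) = 80573/(-770/3) = 80573*(-3/770) = -241719/770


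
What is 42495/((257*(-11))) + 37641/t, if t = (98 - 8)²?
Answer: -79266131/7632900 ≈ -10.385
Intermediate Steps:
t = 8100 (t = 90² = 8100)
42495/((257*(-11))) + 37641/t = 42495/((257*(-11))) + 37641/8100 = 42495/(-2827) + 37641*(1/8100) = 42495*(-1/2827) + 12547/2700 = -42495/2827 + 12547/2700 = -79266131/7632900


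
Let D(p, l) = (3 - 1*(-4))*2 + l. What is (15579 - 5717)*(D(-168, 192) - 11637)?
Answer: -112732522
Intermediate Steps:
D(p, l) = 14 + l (D(p, l) = (3 + 4)*2 + l = 7*2 + l = 14 + l)
(15579 - 5717)*(D(-168, 192) - 11637) = (15579 - 5717)*((14 + 192) - 11637) = 9862*(206 - 11637) = 9862*(-11431) = -112732522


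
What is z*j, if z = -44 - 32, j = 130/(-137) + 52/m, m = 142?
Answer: 430768/9727 ≈ 44.286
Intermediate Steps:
j = -5668/9727 (j = 130/(-137) + 52/142 = 130*(-1/137) + 52*(1/142) = -130/137 + 26/71 = -5668/9727 ≈ -0.58271)
z = -76
z*j = -76*(-5668/9727) = 430768/9727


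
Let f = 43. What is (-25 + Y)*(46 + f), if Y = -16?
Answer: -3649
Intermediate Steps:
(-25 + Y)*(46 + f) = (-25 - 16)*(46 + 43) = -41*89 = -3649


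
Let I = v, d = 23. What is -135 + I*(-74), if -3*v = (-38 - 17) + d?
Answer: -2773/3 ≈ -924.33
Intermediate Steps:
v = 32/3 (v = -((-38 - 17) + 23)/3 = -(-55 + 23)/3 = -⅓*(-32) = 32/3 ≈ 10.667)
I = 32/3 ≈ 10.667
-135 + I*(-74) = -135 + (32/3)*(-74) = -135 - 2368/3 = -2773/3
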